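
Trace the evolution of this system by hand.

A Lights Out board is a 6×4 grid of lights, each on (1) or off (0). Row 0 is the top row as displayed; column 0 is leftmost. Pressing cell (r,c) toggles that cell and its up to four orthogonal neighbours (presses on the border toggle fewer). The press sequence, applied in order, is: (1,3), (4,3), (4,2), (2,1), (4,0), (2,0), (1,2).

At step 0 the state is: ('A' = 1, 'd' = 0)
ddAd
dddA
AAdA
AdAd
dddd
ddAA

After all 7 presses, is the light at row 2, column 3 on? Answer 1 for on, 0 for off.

gen 0: ddAd
dddA
AAdA
AdAd
dddd
ddAA
gen 1: ddAA
ddAd
AAdd
AdAd
dddd
ddAA
gen 2: ddAA
ddAd
AAdd
AdAA
ddAA
ddAd
gen 3: ddAA
ddAd
AAdd
AddA
dAdd
dddd
gen 4: ddAA
dAAd
ddAd
AAdA
dAdd
dddd
gen 5: ddAA
dAAd
ddAd
dAdA
Addd
Addd
gen 6: ddAA
AAAd
AAAd
AAdA
Addd
Addd
gen 7: dddA
AddA
AAdd
AAdA
Addd
Addd

0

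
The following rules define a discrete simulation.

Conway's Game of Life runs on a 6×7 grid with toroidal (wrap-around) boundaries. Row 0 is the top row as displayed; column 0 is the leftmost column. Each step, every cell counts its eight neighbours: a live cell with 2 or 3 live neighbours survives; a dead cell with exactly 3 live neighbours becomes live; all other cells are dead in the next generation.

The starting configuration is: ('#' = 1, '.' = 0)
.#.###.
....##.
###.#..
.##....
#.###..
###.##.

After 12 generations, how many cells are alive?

k=0  .#.###.
....##.
###.#..
.##....
#.###..
###.##.
k=1  ##.....
#.....#
#.#.##.
....#..
#...###
#......
k=2  .#.....
.....#.
##.###.
##.....
#...###
.....#.
k=3  .......
###..##
###.##.
..##...
##..##.
#...##.
k=4  ....#..
..####.
....##.
.......
###..#.
##..##.
k=5  .##...#
.......
.....#.
.#..###
#.#.##.
#.####.
k=6  ###.###
.......
....###
##.#...
#.#....
#......
k=7  ##...##
.#.#...
#...###
######.
#.#...#
..##.#.
k=8  ##.#.##
.##....
.......
..#....
#......
..####.
k=9  #....##
.##...#
.##....
.......
.##.#..
..##.#.
k=10  #..###.
..#..##
###....
...#...
.##.#..
#.##.#.
k=11  #......
..#..#.
####..#
#..#...
.#..#..
#....#.
k=12  .#.....
..##...
#..##.#
...##.#
##..#.#
##....#

17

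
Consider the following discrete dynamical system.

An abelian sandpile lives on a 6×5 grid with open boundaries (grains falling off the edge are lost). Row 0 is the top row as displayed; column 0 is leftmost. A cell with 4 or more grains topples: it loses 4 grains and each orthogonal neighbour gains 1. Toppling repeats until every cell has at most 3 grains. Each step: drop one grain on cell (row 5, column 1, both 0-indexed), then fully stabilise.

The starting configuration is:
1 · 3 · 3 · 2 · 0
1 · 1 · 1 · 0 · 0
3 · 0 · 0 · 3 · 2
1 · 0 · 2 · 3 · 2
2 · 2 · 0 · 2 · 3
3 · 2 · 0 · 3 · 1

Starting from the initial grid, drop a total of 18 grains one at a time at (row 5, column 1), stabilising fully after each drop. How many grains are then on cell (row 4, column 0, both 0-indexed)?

k=0  1 · 3 · 3 · 2 · 0
1 · 1 · 1 · 0 · 0
3 · 0 · 0 · 3 · 2
1 · 0 · 2 · 3 · 2
2 · 2 · 0 · 2 · 3
3 · 2 · 0 · 3 · 1
k=1  1 · 3 · 3 · 2 · 0
1 · 1 · 1 · 0 · 0
3 · 0 · 0 · 3 · 2
1 · 0 · 2 · 3 · 2
2 · 2 · 0 · 2 · 3
3 · 3 · 0 · 3 · 1
k=2  1 · 3 · 3 · 2 · 0
1 · 1 · 1 · 0 · 0
3 · 0 · 0 · 3 · 2
1 · 0 · 2 · 3 · 2
3 · 3 · 0 · 2 · 3
0 · 1 · 1 · 3 · 1
k=3  1 · 3 · 3 · 2 · 0
1 · 1 · 1 · 0 · 0
3 · 0 · 0 · 3 · 2
1 · 0 · 2 · 3 · 2
3 · 3 · 0 · 2 · 3
0 · 2 · 1 · 3 · 1
k=4  1 · 3 · 3 · 2 · 0
1 · 1 · 1 · 0 · 0
3 · 0 · 0 · 3 · 2
1 · 0 · 2 · 3 · 2
3 · 3 · 0 · 2 · 3
0 · 3 · 1 · 3 · 1
k=5  1 · 3 · 3 · 2 · 0
1 · 1 · 1 · 0 · 0
3 · 0 · 0 · 3 · 2
2 · 1 · 2 · 3 · 2
0 · 1 · 1 · 2 · 3
2 · 1 · 2 · 3 · 1
k=6  1 · 3 · 3 · 2 · 0
1 · 1 · 1 · 0 · 0
3 · 0 · 0 · 3 · 2
2 · 1 · 2 · 3 · 2
0 · 1 · 1 · 2 · 3
2 · 2 · 2 · 3 · 1
k=7  1 · 3 · 3 · 2 · 0
1 · 1 · 1 · 0 · 0
3 · 0 · 0 · 3 · 2
2 · 1 · 2 · 3 · 2
0 · 1 · 1 · 2 · 3
2 · 3 · 2 · 3 · 1
k=8  1 · 3 · 3 · 2 · 0
1 · 1 · 1 · 0 · 0
3 · 0 · 0 · 3 · 2
2 · 1 · 2 · 3 · 2
0 · 2 · 1 · 2 · 3
3 · 0 · 3 · 3 · 1
k=9  1 · 3 · 3 · 2 · 0
1 · 1 · 1 · 0 · 0
3 · 0 · 0 · 3 · 2
2 · 1 · 2 · 3 · 2
0 · 2 · 1 · 2 · 3
3 · 1 · 3 · 3 · 1
k=10  1 · 3 · 3 · 2 · 0
1 · 1 · 1 · 0 · 0
3 · 0 · 0 · 3 · 2
2 · 1 · 2 · 3 · 2
0 · 2 · 1 · 2 · 3
3 · 2 · 3 · 3 · 1
k=11  1 · 3 · 3 · 2 · 0
1 · 1 · 1 · 0 · 0
3 · 0 · 0 · 3 · 2
2 · 1 · 2 · 3 · 2
0 · 2 · 1 · 2 · 3
3 · 3 · 3 · 3 · 1
k=12  1 · 3 · 3 · 2 · 0
1 · 1 · 1 · 0 · 0
3 · 0 · 0 · 3 · 2
2 · 1 · 2 · 3 · 2
1 · 3 · 2 · 3 · 3
0 · 2 · 1 · 0 · 2
k=13  1 · 3 · 3 · 2 · 0
1 · 1 · 1 · 0 · 0
3 · 0 · 0 · 3 · 2
2 · 1 · 2 · 3 · 2
1 · 3 · 2 · 3 · 3
0 · 3 · 1 · 0 · 2
k=14  1 · 3 · 3 · 2 · 0
1 · 1 · 1 · 0 · 0
3 · 0 · 0 · 3 · 2
2 · 2 · 2 · 3 · 2
2 · 0 · 3 · 3 · 3
1 · 1 · 2 · 0 · 2
k=15  1 · 3 · 3 · 2 · 0
1 · 1 · 1 · 0 · 0
3 · 0 · 0 · 3 · 2
2 · 2 · 2 · 3 · 2
2 · 0 · 3 · 3 · 3
1 · 2 · 2 · 0 · 2
k=16  1 · 3 · 3 · 2 · 0
1 · 1 · 1 · 0 · 0
3 · 0 · 0 · 3 · 2
2 · 2 · 2 · 3 · 2
2 · 0 · 3 · 3 · 3
1 · 3 · 2 · 0 · 2
k=17  1 · 3 · 3 · 2 · 0
1 · 1 · 1 · 0 · 0
3 · 0 · 0 · 3 · 2
2 · 2 · 2 · 3 · 2
2 · 1 · 3 · 3 · 3
2 · 0 · 3 · 0 · 2
k=18  1 · 3 · 3 · 2 · 0
1 · 1 · 1 · 0 · 0
3 · 0 · 0 · 3 · 2
2 · 2 · 2 · 3 · 2
2 · 1 · 3 · 3 · 3
2 · 1 · 3 · 0 · 2

2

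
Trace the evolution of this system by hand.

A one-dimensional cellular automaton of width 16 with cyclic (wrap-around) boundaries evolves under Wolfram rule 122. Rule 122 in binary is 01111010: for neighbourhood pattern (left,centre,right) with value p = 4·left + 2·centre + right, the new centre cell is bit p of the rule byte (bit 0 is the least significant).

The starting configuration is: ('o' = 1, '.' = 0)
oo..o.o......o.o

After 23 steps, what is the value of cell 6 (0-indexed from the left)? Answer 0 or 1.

[0] oo..o.o......o.o
[1] .ooo.o.o....o.oo
[2] oo.oo.o.o..o.ooo
[3] .ooooo.o.oo.oo..
[4] oo...oo.ooooooo.
[5] ooo.ooooo.....oo
[6] ..ooo...oo...oo.
[7] .oo.oo.oooo.oooo
[8] oooooooo..ooo..o
[9] .......oooo.oooo
[10] o.....oo..ooo..o
[11] oo...oooooo.oooo
[12] .oo.oo....ooo...
[13] ooooooo..oo.oo..
[14] o.....oooooooooo
[15] oo...oo.........
[16] ooo.oooo.......o
[17] ..ooo..oo.....oo
[18] ooo.oooooo...ooo
[19] ..ooo....oo.oo..
[20] .oo.oo..ooooooo.
[21] ooooooooo.....oo
[22] ........oo...oo.
[23] .......oooo.oooo

0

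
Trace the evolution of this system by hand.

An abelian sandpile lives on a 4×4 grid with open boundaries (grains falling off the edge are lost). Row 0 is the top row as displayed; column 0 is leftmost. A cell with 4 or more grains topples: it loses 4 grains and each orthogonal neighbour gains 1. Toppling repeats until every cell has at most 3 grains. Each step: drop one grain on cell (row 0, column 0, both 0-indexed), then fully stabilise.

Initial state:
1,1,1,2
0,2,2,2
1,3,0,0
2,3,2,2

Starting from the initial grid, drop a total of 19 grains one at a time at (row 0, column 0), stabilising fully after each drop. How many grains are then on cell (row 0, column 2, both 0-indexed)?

step 0: 1,1,1,2
0,2,2,2
1,3,0,0
2,3,2,2
step 1: 2,1,1,2
0,2,2,2
1,3,0,0
2,3,2,2
step 2: 3,1,1,2
0,2,2,2
1,3,0,0
2,3,2,2
step 3: 0,2,1,2
1,2,2,2
1,3,0,0
2,3,2,2
step 4: 1,2,1,2
1,2,2,2
1,3,0,0
2,3,2,2
step 5: 2,2,1,2
1,2,2,2
1,3,0,0
2,3,2,2
step 6: 3,2,1,2
1,2,2,2
1,3,0,0
2,3,2,2
step 7: 0,3,1,2
2,2,2,2
1,3,0,0
2,3,2,2
step 8: 1,3,1,2
2,2,2,2
1,3,0,0
2,3,2,2
step 9: 2,3,1,2
2,2,2,2
1,3,0,0
2,3,2,2
step 10: 3,3,1,2
2,2,2,2
1,3,0,0
2,3,2,2
step 11: 1,0,2,2
3,3,2,2
1,3,0,0
2,3,2,2
step 12: 2,0,2,2
3,3,2,2
1,3,0,0
2,3,2,2
step 13: 3,0,2,2
3,3,2,2
1,3,0,0
2,3,2,2
step 14: 1,2,2,2
1,1,3,2
3,1,1,0
3,0,3,2
step 15: 2,2,2,2
1,1,3,2
3,1,1,0
3,0,3,2
step 16: 3,2,2,2
1,1,3,2
3,1,1,0
3,0,3,2
step 17: 0,3,2,2
2,1,3,2
3,1,1,0
3,0,3,2
step 18: 1,3,2,2
2,1,3,2
3,1,1,0
3,0,3,2
step 19: 2,3,2,2
2,1,3,2
3,1,1,0
3,0,3,2

2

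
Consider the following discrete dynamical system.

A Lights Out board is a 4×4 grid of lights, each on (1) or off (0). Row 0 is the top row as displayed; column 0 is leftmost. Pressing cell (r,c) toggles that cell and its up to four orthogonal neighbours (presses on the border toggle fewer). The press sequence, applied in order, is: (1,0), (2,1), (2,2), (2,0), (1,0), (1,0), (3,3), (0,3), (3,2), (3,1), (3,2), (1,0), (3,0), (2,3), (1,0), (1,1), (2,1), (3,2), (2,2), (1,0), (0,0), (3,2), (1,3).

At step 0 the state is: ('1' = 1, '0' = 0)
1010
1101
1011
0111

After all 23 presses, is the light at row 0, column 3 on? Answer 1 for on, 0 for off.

step 0: 1010
1101
1011
0111
step 1: 0010
0001
0011
0111
step 2: 0010
0101
1101
0011
step 3: 0010
0111
1010
0001
step 4: 0010
1111
0110
1001
step 5: 1010
0011
1110
1001
step 6: 0010
1111
0110
1001
step 7: 0010
1111
0111
1010
step 8: 0001
1110
0111
1010
step 9: 0001
1110
0101
1101
step 10: 0001
1110
0001
0011
step 11: 0001
1110
0011
0100
step 12: 1001
0010
1011
0100
step 13: 1001
0010
0011
1000
step 14: 1001
0011
0000
1001
step 15: 0001
1111
1000
1001
step 16: 0101
0001
1100
1001
step 17: 0101
0101
0010
1101
step 18: 0101
0101
0000
1010
step 19: 0101
0111
0111
1000
step 20: 1101
1011
1111
1000
step 21: 0001
0011
1111
1000
step 22: 0001
0011
1101
1111
step 23: 0000
0000
1100
1111

0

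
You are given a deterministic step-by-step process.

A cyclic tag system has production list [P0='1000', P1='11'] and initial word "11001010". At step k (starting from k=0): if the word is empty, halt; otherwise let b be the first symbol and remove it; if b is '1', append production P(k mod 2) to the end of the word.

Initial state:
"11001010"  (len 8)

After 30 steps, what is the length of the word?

18

0) "11001010"  (len 8)
1) "10010101000"  (len 11)
2) "001010100011"  (len 12)
3) "01010100011"  (len 11)
4) "1010100011"  (len 10)
5) "0101000111000"  (len 13)
6) "101000111000"  (len 12)
7) "010001110001000"  (len 15)
8) "10001110001000"  (len 14)
9) "00011100010001000"  (len 17)
10) "0011100010001000"  (len 16)
11) "011100010001000"  (len 15)
12) "11100010001000"  (len 14)
13) "11000100010001000"  (len 17)
14) "100010001000100011"  (len 18)
15) "000100010001000111000"  (len 21)
16) "00100010001000111000"  (len 20)
17) "0100010001000111000"  (len 19)
18) "100010001000111000"  (len 18)
19) "000100010001110001000"  (len 21)
20) "00100010001110001000"  (len 20)
21) "0100010001110001000"  (len 19)
22) "100010001110001000"  (len 18)
23) "000100011100010001000"  (len 21)
24) "00100011100010001000"  (len 20)
25) "0100011100010001000"  (len 19)
26) "100011100010001000"  (len 18)
27) "000111000100010001000"  (len 21)
28) "00111000100010001000"  (len 20)
29) "0111000100010001000"  (len 19)
30) "111000100010001000"  (len 18)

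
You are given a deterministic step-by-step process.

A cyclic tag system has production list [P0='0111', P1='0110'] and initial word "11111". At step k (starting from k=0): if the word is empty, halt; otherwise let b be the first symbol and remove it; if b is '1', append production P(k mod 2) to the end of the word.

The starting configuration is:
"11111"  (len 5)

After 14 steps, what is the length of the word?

step 0: "11111"  (len 5)
step 1: "11110111"  (len 8)
step 2: "11101110110"  (len 11)
step 3: "11011101100111"  (len 14)
step 4: "10111011001110110"  (len 17)
step 5: "01110110011101100111"  (len 20)
step 6: "1110110011101100111"  (len 19)
step 7: "1101100111011001110111"  (len 22)
step 8: "1011001110110011101110110"  (len 25)
step 9: "0110011101100111011101100111"  (len 28)
step 10: "110011101100111011101100111"  (len 27)
step 11: "100111011001110111011001110111"  (len 30)
step 12: "001110110011101110110011101110110"  (len 33)
step 13: "01110110011101110110011101110110"  (len 32)
step 14: "1110110011101110110011101110110"  (len 31)

31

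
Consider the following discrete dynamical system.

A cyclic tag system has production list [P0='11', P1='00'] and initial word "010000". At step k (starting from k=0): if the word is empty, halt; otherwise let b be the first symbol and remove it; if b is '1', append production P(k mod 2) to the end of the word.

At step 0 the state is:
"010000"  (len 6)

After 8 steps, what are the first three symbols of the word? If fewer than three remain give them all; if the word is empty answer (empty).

step 0: "010000"  (len 6)
step 1: "10000"  (len 5)
step 2: "000000"  (len 6)
step 3: "00000"  (len 5)
step 4: "0000"  (len 4)
step 5: "000"  (len 3)
step 6: "00"  (len 2)
step 7: "0"  (len 1)
step 8: (halted — word empty)

(empty)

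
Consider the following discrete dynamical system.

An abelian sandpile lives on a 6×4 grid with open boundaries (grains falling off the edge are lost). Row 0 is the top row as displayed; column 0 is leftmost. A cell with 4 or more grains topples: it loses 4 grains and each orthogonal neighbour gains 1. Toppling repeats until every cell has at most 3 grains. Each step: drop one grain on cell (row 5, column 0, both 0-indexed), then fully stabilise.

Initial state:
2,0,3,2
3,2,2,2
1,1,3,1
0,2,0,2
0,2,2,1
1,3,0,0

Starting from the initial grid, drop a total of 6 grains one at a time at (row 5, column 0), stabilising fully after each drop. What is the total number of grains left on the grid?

36

step 0: 2,0,3,2
3,2,2,2
1,1,3,1
0,2,0,2
0,2,2,1
1,3,0,0
step 1: 2,0,3,2
3,2,2,2
1,1,3,1
0,2,0,2
0,2,2,1
2,3,0,0
step 2: 2,0,3,2
3,2,2,2
1,1,3,1
0,2,0,2
0,2,2,1
3,3,0,0
step 3: 2,0,3,2
3,2,2,2
1,1,3,1
0,2,0,2
1,3,2,1
1,0,1,0
step 4: 2,0,3,2
3,2,2,2
1,1,3,1
0,2,0,2
1,3,2,1
2,0,1,0
step 5: 2,0,3,2
3,2,2,2
1,1,3,1
0,2,0,2
1,3,2,1
3,0,1,0
step 6: 2,0,3,2
3,2,2,2
1,1,3,1
0,2,0,2
2,3,2,1
0,1,1,0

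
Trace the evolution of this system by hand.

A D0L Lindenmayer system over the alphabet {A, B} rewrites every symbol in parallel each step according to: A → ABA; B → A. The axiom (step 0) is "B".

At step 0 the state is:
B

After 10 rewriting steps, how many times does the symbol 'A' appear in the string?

0) B
1) A
2) ABA
3) ABAAABA
4) ABAAABAABAABAAABA
5) ABAAABAABAABAAABAABAAABAABAAABAABAABAAABA
6) ABAAABAABAABAAABAABAAABAABAAABAABAABAAABAABAAABAABAABAAABAABAAABAABAABAAABAABAAABAABAAABAABAABAAABA
7) ABAAABAABAABAAABAABAAABAABAAABAABAABAAABAABAAABAABAABAAABA…ABAAABAABAABAAABAABAAABAABAABAAABAABAAABAABAAABAABAABAAABA  (len 239)
8) ABAAABAABAABAAABAABAAABAABAAABAABAABAAABAABAAABAABAABAAABA…ABAAABAABAABAAABAABAAABAABAABAAABAABAAABAABAAABAABAABAAABA  (len 577)
9) ABAAABAABAABAAABAABAAABAABAAABAABAABAAABAABAAABAABAABAAABA…ABAAABAABAABAAABAABAAABAABAABAAABAABAAABAABAAABAABAABAAABA  (len 1393)
10) ABAAABAABAABAAABAABAAABAABAAABAABAABAAABAABAAABAABAABAAABA…ABAAABAABAABAAABAABAAABAABAABAAABAABAAABAABAAABAABAABAAABA  (len 3363)

2378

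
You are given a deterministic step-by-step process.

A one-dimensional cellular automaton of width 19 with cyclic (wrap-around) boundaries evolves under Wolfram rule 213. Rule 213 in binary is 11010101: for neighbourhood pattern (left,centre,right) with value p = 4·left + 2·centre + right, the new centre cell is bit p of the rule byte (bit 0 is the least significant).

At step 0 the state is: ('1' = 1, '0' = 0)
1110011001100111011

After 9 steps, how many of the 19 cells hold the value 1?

[0] 1110011001100111011
[1] 1111001100110011001
[2] 1111100110011001100
[3] 0111110011001100110
[4] 0011111001100110011
[5] 1001111100110011001
[6] 1100111110011001100
[7] 0110011111001100110
[8] 0011001111100110011
[9] 1001100111110011001

11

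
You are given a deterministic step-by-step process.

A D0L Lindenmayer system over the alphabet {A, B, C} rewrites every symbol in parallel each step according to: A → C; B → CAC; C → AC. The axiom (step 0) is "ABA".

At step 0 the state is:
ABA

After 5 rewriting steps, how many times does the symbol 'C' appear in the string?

gen 0: ABA
gen 1: CCACC
gen 2: ACACCACAC
gen 3: CACCACACCACCAC
gen 4: ACCACACCACCACACCACACCAC
gen 5: CACACCACCACACCACACCACCACACCACCACACCAC

23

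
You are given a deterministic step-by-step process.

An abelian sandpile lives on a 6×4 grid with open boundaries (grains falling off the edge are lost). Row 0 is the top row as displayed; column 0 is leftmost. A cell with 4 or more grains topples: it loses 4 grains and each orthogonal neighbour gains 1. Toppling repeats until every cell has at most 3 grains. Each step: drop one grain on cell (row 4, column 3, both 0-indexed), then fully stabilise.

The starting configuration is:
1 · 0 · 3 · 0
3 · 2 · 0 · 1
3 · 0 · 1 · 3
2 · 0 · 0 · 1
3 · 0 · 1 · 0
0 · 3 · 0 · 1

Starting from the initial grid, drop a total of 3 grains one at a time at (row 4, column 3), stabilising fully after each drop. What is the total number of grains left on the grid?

step 0: 1 · 0 · 3 · 0
3 · 2 · 0 · 1
3 · 0 · 1 · 3
2 · 0 · 0 · 1
3 · 0 · 1 · 0
0 · 3 · 0 · 1
step 1: 1 · 0 · 3 · 0
3 · 2 · 0 · 1
3 · 0 · 1 · 3
2 · 0 · 0 · 1
3 · 0 · 1 · 1
0 · 3 · 0 · 1
step 2: 1 · 0 · 3 · 0
3 · 2 · 0 · 1
3 · 0 · 1 · 3
2 · 0 · 0 · 1
3 · 0 · 1 · 2
0 · 3 · 0 · 1
step 3: 1 · 0 · 3 · 0
3 · 2 · 0 · 1
3 · 0 · 1 · 3
2 · 0 · 0 · 1
3 · 0 · 1 · 3
0 · 3 · 0 · 1

31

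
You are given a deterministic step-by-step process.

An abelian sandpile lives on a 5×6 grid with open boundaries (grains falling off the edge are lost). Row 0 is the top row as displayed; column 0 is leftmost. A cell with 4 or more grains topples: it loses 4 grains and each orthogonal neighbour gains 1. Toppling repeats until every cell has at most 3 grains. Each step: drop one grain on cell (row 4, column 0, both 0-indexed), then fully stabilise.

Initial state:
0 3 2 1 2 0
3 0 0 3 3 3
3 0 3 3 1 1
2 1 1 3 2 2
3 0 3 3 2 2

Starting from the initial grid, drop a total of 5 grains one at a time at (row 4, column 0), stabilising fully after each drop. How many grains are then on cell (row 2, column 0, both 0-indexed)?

[0] 0 3 2 1 2 0
3 0 0 3 3 3
3 0 3 3 1 1
2 1 1 3 2 2
3 0 3 3 2 2
[1] 0 3 2 1 2 0
3 0 0 3 3 3
3 0 3 3 1 1
3 1 1 3 2 2
0 1 3 3 2 2
[2] 0 3 2 1 2 0
3 0 0 3 3 3
3 0 3 3 1 1
3 1 1 3 2 2
1 1 3 3 2 2
[3] 0 3 2 1 2 0
3 0 0 3 3 3
3 0 3 3 1 1
3 1 1 3 2 2
2 1 3 3 2 2
[4] 0 3 2 1 2 0
3 0 0 3 3 3
3 0 3 3 1 1
3 1 1 3 2 2
3 1 3 3 2 2
[5] 1 3 2 1 2 0
0 1 0 3 3 3
1 1 3 3 1 1
1 2 1 3 2 2
1 2 3 3 2 2

1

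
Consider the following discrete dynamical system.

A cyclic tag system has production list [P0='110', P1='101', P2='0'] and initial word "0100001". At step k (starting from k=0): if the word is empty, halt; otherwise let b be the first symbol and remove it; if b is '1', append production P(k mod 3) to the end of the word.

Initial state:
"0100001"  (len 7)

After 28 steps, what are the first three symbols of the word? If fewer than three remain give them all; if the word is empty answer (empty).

010

t=0: "0100001"  (len 7)
t=1: "100001"  (len 6)
t=2: "00001101"  (len 8)
t=3: "0001101"  (len 7)
t=4: "001101"  (len 6)
t=5: "01101"  (len 5)
t=6: "1101"  (len 4)
t=7: "101110"  (len 6)
t=8: "01110101"  (len 8)
t=9: "1110101"  (len 7)
t=10: "110101110"  (len 9)
t=11: "10101110101"  (len 11)
t=12: "01011101010"  (len 11)
t=13: "1011101010"  (len 10)
t=14: "011101010101"  (len 12)
t=15: "11101010101"  (len 11)
t=16: "1101010101110"  (len 13)
t=17: "101010101110101"  (len 15)
t=18: "010101011101010"  (len 15)
t=19: "10101011101010"  (len 14)
t=20: "0101011101010101"  (len 16)
t=21: "101011101010101"  (len 15)
t=22: "01011101010101110"  (len 17)
t=23: "1011101010101110"  (len 16)
t=24: "0111010101011100"  (len 16)
t=25: "111010101011100"  (len 15)
t=26: "11010101011100101"  (len 17)
t=27: "10101010111001010"  (len 17)
t=28: "0101010111001010110"  (len 19)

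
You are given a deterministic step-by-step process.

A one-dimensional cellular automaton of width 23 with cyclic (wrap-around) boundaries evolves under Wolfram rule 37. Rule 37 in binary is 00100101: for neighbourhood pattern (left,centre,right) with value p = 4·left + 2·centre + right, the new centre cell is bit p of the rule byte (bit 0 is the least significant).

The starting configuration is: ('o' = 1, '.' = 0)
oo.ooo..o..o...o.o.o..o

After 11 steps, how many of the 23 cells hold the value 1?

k=0  oo.ooo..o..o...o.o.o..o
k=1  ..o.....o..o.o.ooooo...
k=2  o.o.ooo.o..oooo......oo
k=3  .ooo...oo.......oooo...
k=4  .....o....ooooo......oo
k=5  .ooo.o.oo.......oooo...
k=6  ....ooo...ooooo......oo
k=7  .oo.....o.......oooo...
k=8  ....ooo.o.ooooo......oo
k=9  .oo....ooo......oooo...
k=10  ....oo.....oooo......oo
k=11  .oo....ooo......oooo...

9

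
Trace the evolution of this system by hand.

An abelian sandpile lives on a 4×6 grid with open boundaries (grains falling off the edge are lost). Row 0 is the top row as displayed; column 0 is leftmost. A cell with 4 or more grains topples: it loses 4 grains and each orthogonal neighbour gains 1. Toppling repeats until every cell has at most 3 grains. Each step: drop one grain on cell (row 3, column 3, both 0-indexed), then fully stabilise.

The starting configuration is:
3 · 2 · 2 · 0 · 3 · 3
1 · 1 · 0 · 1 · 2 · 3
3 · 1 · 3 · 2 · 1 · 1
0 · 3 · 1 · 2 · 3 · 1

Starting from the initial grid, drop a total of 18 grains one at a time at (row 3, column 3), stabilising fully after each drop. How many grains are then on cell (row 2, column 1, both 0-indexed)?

k=0  3 · 2 · 2 · 0 · 3 · 3
1 · 1 · 0 · 1 · 2 · 3
3 · 1 · 3 · 2 · 1 · 1
0 · 3 · 1 · 2 · 3 · 1
k=1  3 · 2 · 2 · 0 · 3 · 3
1 · 1 · 0 · 1 · 2 · 3
3 · 1 · 3 · 2 · 1 · 1
0 · 3 · 1 · 3 · 3 · 1
k=2  3 · 2 · 2 · 0 · 3 · 3
1 · 1 · 0 · 1 · 2 · 3
3 · 1 · 3 · 3 · 2 · 1
0 · 3 · 2 · 1 · 0 · 2
k=3  3 · 2 · 2 · 0 · 3 · 3
1 · 1 · 0 · 1 · 2 · 3
3 · 1 · 3 · 3 · 2 · 1
0 · 3 · 2 · 2 · 0 · 2
k=4  3 · 2 · 2 · 0 · 3 · 3
1 · 1 · 0 · 1 · 2 · 3
3 · 1 · 3 · 3 · 2 · 1
0 · 3 · 2 · 3 · 0 · 2
k=5  3 · 2 · 2 · 0 · 3 · 3
1 · 1 · 1 · 2 · 2 · 3
3 · 3 · 1 · 1 · 3 · 1
1 · 0 · 1 · 2 · 1 · 2
k=6  3 · 2 · 2 · 0 · 3 · 3
1 · 1 · 1 · 2 · 2 · 3
3 · 3 · 1 · 1 · 3 · 1
1 · 0 · 1 · 3 · 1 · 2
k=7  3 · 2 · 2 · 0 · 3 · 3
1 · 1 · 1 · 2 · 2 · 3
3 · 3 · 1 · 2 · 3 · 1
1 · 0 · 2 · 0 · 2 · 2
k=8  3 · 2 · 2 · 0 · 3 · 3
1 · 1 · 1 · 2 · 2 · 3
3 · 3 · 1 · 2 · 3 · 1
1 · 0 · 2 · 1 · 2 · 2
k=9  3 · 2 · 2 · 0 · 3 · 3
1 · 1 · 1 · 2 · 2 · 3
3 · 3 · 1 · 2 · 3 · 1
1 · 0 · 2 · 2 · 2 · 2
k=10  3 · 2 · 2 · 0 · 3 · 3
1 · 1 · 1 · 2 · 2 · 3
3 · 3 · 1 · 2 · 3 · 1
1 · 0 · 2 · 3 · 2 · 2
k=11  3 · 2 · 2 · 0 · 3 · 3
1 · 1 · 1 · 2 · 2 · 3
3 · 3 · 1 · 3 · 3 · 1
1 · 0 · 3 · 0 · 3 · 2
k=12  3 · 2 · 2 · 0 · 3 · 3
1 · 1 · 1 · 2 · 2 · 3
3 · 3 · 1 · 3 · 3 · 1
1 · 0 · 3 · 1 · 3 · 2
k=13  3 · 2 · 2 · 0 · 3 · 3
1 · 1 · 1 · 2 · 2 · 3
3 · 3 · 1 · 3 · 3 · 1
1 · 0 · 3 · 2 · 3 · 2
k=14  3 · 2 · 2 · 0 · 3 · 3
1 · 1 · 1 · 2 · 2 · 3
3 · 3 · 1 · 3 · 3 · 1
1 · 0 · 3 · 3 · 3 · 2
k=15  3 · 2 · 2 · 0 · 3 · 3
1 · 1 · 1 · 3 · 3 · 3
3 · 3 · 3 · 1 · 1 · 2
1 · 1 · 0 · 3 · 1 · 3
k=16  3 · 2 · 2 · 0 · 3 · 3
1 · 1 · 1 · 3 · 3 · 3
3 · 3 · 3 · 2 · 1 · 2
1 · 1 · 1 · 0 · 2 · 3
k=17  3 · 2 · 2 · 0 · 3 · 3
1 · 1 · 1 · 3 · 3 · 3
3 · 3 · 3 · 2 · 1 · 2
1 · 1 · 1 · 1 · 2 · 3
k=18  3 · 2 · 2 · 0 · 3 · 3
1 · 1 · 1 · 3 · 3 · 3
3 · 3 · 3 · 2 · 1 · 2
1 · 1 · 1 · 2 · 2 · 3

3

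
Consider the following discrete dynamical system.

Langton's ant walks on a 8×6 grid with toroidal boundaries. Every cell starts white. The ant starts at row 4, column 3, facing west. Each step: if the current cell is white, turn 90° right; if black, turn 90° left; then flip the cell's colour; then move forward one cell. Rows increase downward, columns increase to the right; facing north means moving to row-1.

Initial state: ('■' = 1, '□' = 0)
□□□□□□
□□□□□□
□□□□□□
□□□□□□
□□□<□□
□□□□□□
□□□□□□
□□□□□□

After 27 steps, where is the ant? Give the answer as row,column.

[0] □□□□□□
□□□□□□
□□□□□□
□□□□□□
□□□<□□
□□□□□□
□□□□□□
□□□□□□
[1] □□□□□□
□□□□□□
□□□□□□
□□□^□□
□□□■□□
□□□□□□
□□□□□□
□□□□□□
[2] □□□□□□
□□□□□□
□□□□□□
□□□■>□
□□□■□□
□□□□□□
□□□□□□
□□□□□□
[3] □□□□□□
□□□□□□
□□□□□□
□□□■■□
□□□■v□
□□□□□□
□□□□□□
□□□□□□
[4] □□□□□□
□□□□□□
□□□□□□
□□□■■□
□□□<■□
□□□□□□
□□□□□□
□□□□□□
[5] □□□□□□
□□□□□□
□□□□□□
□□□■■□
□□□□■□
□□□v□□
□□□□□□
□□□□□□
[6] □□□□□□
□□□□□□
□□□□□□
□□□■■□
□□□□■□
□□<■□□
□□□□□□
□□□□□□
[7] □□□□□□
□□□□□□
□□□□□□
□□□■■□
□□^□■□
□□■■□□
□□□□□□
□□□□□□
[8] □□□□□□
□□□□□□
□□□□□□
□□□■■□
□□■>■□
□□■■□□
□□□□□□
□□□□□□
[9] □□□□□□
□□□□□□
□□□□□□
□□□■■□
□□■■■□
□□■v□□
□□□□□□
□□□□□□
[10] □□□□□□
□□□□□□
□□□□□□
□□□■■□
□□■■■□
□□■□>□
□□□□□□
□□□□□□
[11] □□□□□□
□□□□□□
□□□□□□
□□□■■□
□□■■■□
□□■□■□
□□□□v□
□□□□□□
[12] □□□□□□
□□□□□□
□□□□□□
□□□■■□
□□■■■□
□□■□■□
□□□<■□
□□□□□□
[13] □□□□□□
□□□□□□
□□□□□□
□□□■■□
□□■■■□
□□■^■□
□□□■■□
□□□□□□
[14] □□□□□□
□□□□□□
□□□□□□
□□□■■□
□□■■■□
□□■■>□
□□□■■□
□□□□□□
[15] □□□□□□
□□□□□□
□□□□□□
□□□■■□
□□■■^□
□□■■□□
□□□■■□
□□□□□□
[16] □□□□□□
□□□□□□
□□□□□□
□□□■■□
□□■<□□
□□■■□□
□□□■■□
□□□□□□
[17] □□□□□□
□□□□□□
□□□□□□
□□□■■□
□□■□□□
□□■v□□
□□□■■□
□□□□□□
[18] □□□□□□
□□□□□□
□□□□□□
□□□■■□
□□■□□□
□□■□>□
□□□■■□
□□□□□□
[19] □□□□□□
□□□□□□
□□□□□□
□□□■■□
□□■□□□
□□■□■□
□□□■v□
□□□□□□
[20] □□□□□□
□□□□□□
□□□□□□
□□□■■□
□□■□□□
□□■□■□
□□□■□>
□□□□□□
[21] □□□□□□
□□□□□□
□□□□□□
□□□■■□
□□■□□□
□□■□■□
□□□■□■
□□□□□v
[22] □□□□□□
□□□□□□
□□□□□□
□□□■■□
□□■□□□
□□■□■□
□□□■□■
□□□□<■
[23] □□□□□□
□□□□□□
□□□□□□
□□□■■□
□□■□□□
□□■□■□
□□□■^■
□□□□■■
[24] □□□□□□
□□□□□□
□□□□□□
□□□■■□
□□■□□□
□□■□■□
□□□■■>
□□□□■■
[25] □□□□□□
□□□□□□
□□□□□□
□□□■■□
□□■□□□
□□■□■^
□□□■■□
□□□□■■
[26] □□□□□□
□□□□□□
□□□□□□
□□□■■□
□□■□□□
>□■□■■
□□□■■□
□□□□■■
[27] □□□□□□
□□□□□□
□□□□□□
□□□■■□
□□■□□□
■□■□■■
v□□■■□
□□□□■■

6,0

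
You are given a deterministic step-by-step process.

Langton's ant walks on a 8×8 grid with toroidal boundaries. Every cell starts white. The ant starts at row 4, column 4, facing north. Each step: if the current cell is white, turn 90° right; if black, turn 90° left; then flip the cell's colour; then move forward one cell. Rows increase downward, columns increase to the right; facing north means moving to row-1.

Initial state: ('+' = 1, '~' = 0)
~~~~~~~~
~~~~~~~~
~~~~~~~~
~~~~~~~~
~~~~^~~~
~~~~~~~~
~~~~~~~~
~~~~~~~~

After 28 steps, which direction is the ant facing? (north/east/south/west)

north

k=0  ~~~~~~~~
~~~~~~~~
~~~~~~~~
~~~~~~~~
~~~~^~~~
~~~~~~~~
~~~~~~~~
~~~~~~~~
k=1  ~~~~~~~~
~~~~~~~~
~~~~~~~~
~~~~~~~~
~~~~+>~~
~~~~~~~~
~~~~~~~~
~~~~~~~~
k=2  ~~~~~~~~
~~~~~~~~
~~~~~~~~
~~~~~~~~
~~~~++~~
~~~~~v~~
~~~~~~~~
~~~~~~~~
k=3  ~~~~~~~~
~~~~~~~~
~~~~~~~~
~~~~~~~~
~~~~++~~
~~~~<+~~
~~~~~~~~
~~~~~~~~
k=4  ~~~~~~~~
~~~~~~~~
~~~~~~~~
~~~~~~~~
~~~~^+~~
~~~~++~~
~~~~~~~~
~~~~~~~~
k=5  ~~~~~~~~
~~~~~~~~
~~~~~~~~
~~~~~~~~
~~~<~+~~
~~~~++~~
~~~~~~~~
~~~~~~~~
k=6  ~~~~~~~~
~~~~~~~~
~~~~~~~~
~~~^~~~~
~~~+~+~~
~~~~++~~
~~~~~~~~
~~~~~~~~
k=7  ~~~~~~~~
~~~~~~~~
~~~~~~~~
~~~+>~~~
~~~+~+~~
~~~~++~~
~~~~~~~~
~~~~~~~~
k=8  ~~~~~~~~
~~~~~~~~
~~~~~~~~
~~~++~~~
~~~+v+~~
~~~~++~~
~~~~~~~~
~~~~~~~~
k=9  ~~~~~~~~
~~~~~~~~
~~~~~~~~
~~~++~~~
~~~<++~~
~~~~++~~
~~~~~~~~
~~~~~~~~
k=10  ~~~~~~~~
~~~~~~~~
~~~~~~~~
~~~++~~~
~~~~++~~
~~~v++~~
~~~~~~~~
~~~~~~~~
k=11  ~~~~~~~~
~~~~~~~~
~~~~~~~~
~~~++~~~
~~~~++~~
~~<+++~~
~~~~~~~~
~~~~~~~~
k=12  ~~~~~~~~
~~~~~~~~
~~~~~~~~
~~~++~~~
~~^~++~~
~~++++~~
~~~~~~~~
~~~~~~~~
k=13  ~~~~~~~~
~~~~~~~~
~~~~~~~~
~~~++~~~
~~+>++~~
~~++++~~
~~~~~~~~
~~~~~~~~
k=14  ~~~~~~~~
~~~~~~~~
~~~~~~~~
~~~++~~~
~~++++~~
~~+v++~~
~~~~~~~~
~~~~~~~~
k=15  ~~~~~~~~
~~~~~~~~
~~~~~~~~
~~~++~~~
~~++++~~
~~+~>+~~
~~~~~~~~
~~~~~~~~
k=16  ~~~~~~~~
~~~~~~~~
~~~~~~~~
~~~++~~~
~~++^+~~
~~+~~+~~
~~~~~~~~
~~~~~~~~
k=17  ~~~~~~~~
~~~~~~~~
~~~~~~~~
~~~++~~~
~~+<~+~~
~~+~~+~~
~~~~~~~~
~~~~~~~~
k=18  ~~~~~~~~
~~~~~~~~
~~~~~~~~
~~~++~~~
~~+~~+~~
~~+v~+~~
~~~~~~~~
~~~~~~~~
k=19  ~~~~~~~~
~~~~~~~~
~~~~~~~~
~~~++~~~
~~+~~+~~
~~<+~+~~
~~~~~~~~
~~~~~~~~
k=20  ~~~~~~~~
~~~~~~~~
~~~~~~~~
~~~++~~~
~~+~~+~~
~~~+~+~~
~~v~~~~~
~~~~~~~~
k=21  ~~~~~~~~
~~~~~~~~
~~~~~~~~
~~~++~~~
~~+~~+~~
~~~+~+~~
~<+~~~~~
~~~~~~~~
k=22  ~~~~~~~~
~~~~~~~~
~~~~~~~~
~~~++~~~
~~+~~+~~
~^~+~+~~
~++~~~~~
~~~~~~~~
k=23  ~~~~~~~~
~~~~~~~~
~~~~~~~~
~~~++~~~
~~+~~+~~
~+>+~+~~
~++~~~~~
~~~~~~~~
k=24  ~~~~~~~~
~~~~~~~~
~~~~~~~~
~~~++~~~
~~+~~+~~
~+++~+~~
~+v~~~~~
~~~~~~~~
k=25  ~~~~~~~~
~~~~~~~~
~~~~~~~~
~~~++~~~
~~+~~+~~
~+++~+~~
~+~>~~~~
~~~~~~~~
k=26  ~~~~~~~~
~~~~~~~~
~~~~~~~~
~~~++~~~
~~+~~+~~
~+++~+~~
~+~+~~~~
~~~v~~~~
k=27  ~~~~~~~~
~~~~~~~~
~~~~~~~~
~~~++~~~
~~+~~+~~
~+++~+~~
~+~+~~~~
~~<+~~~~
k=28  ~~~~~~~~
~~~~~~~~
~~~~~~~~
~~~++~~~
~~+~~+~~
~+++~+~~
~+^+~~~~
~~++~~~~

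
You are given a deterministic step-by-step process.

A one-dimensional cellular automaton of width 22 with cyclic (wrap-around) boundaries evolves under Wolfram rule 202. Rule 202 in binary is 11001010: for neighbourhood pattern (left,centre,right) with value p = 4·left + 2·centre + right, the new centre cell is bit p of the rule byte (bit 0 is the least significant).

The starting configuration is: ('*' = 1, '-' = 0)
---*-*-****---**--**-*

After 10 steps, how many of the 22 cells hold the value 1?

19

step 0: ---*-*-****---**--**-*
step 1: --*----****--***-***--
step 2: -*----*****-****-***--
step 3: *----******-****-***--
step 4: ----*******-****-***-*
step 5: ---********-****-***--
step 6: --*********-****-***--
step 7: -**********-****-***--
step 8: ***********-****-***--
step 9: ***********-****-***-*
step 10: ***********-****-***-*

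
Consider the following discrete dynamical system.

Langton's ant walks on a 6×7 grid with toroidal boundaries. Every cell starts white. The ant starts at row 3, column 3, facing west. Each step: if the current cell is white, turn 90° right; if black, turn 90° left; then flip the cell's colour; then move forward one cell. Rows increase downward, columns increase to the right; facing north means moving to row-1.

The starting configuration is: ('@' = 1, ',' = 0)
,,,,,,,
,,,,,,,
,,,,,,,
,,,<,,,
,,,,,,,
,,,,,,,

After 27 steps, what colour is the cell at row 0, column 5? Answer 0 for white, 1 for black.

t=0: ,,,,,,,
,,,,,,,
,,,,,,,
,,,<,,,
,,,,,,,
,,,,,,,
t=1: ,,,,,,,
,,,,,,,
,,,^,,,
,,,@,,,
,,,,,,,
,,,,,,,
t=2: ,,,,,,,
,,,,,,,
,,,@>,,
,,,@,,,
,,,,,,,
,,,,,,,
t=3: ,,,,,,,
,,,,,,,
,,,@@,,
,,,@v,,
,,,,,,,
,,,,,,,
t=4: ,,,,,,,
,,,,,,,
,,,@@,,
,,,<@,,
,,,,,,,
,,,,,,,
t=5: ,,,,,,,
,,,,,,,
,,,@@,,
,,,,@,,
,,,v,,,
,,,,,,,
t=6: ,,,,,,,
,,,,,,,
,,,@@,,
,,,,@,,
,,<@,,,
,,,,,,,
t=7: ,,,,,,,
,,,,,,,
,,,@@,,
,,^,@,,
,,@@,,,
,,,,,,,
t=8: ,,,,,,,
,,,,,,,
,,,@@,,
,,@>@,,
,,@@,,,
,,,,,,,
t=9: ,,,,,,,
,,,,,,,
,,,@@,,
,,@@@,,
,,@v,,,
,,,,,,,
t=10: ,,,,,,,
,,,,,,,
,,,@@,,
,,@@@,,
,,@,>,,
,,,,,,,
t=11: ,,,,,,,
,,,,,,,
,,,@@,,
,,@@@,,
,,@,@,,
,,,,v,,
t=12: ,,,,,,,
,,,,,,,
,,,@@,,
,,@@@,,
,,@,@,,
,,,<@,,
t=13: ,,,,,,,
,,,,,,,
,,,@@,,
,,@@@,,
,,@^@,,
,,,@@,,
t=14: ,,,,,,,
,,,,,,,
,,,@@,,
,,@@@,,
,,@@>,,
,,,@@,,
t=15: ,,,,,,,
,,,,,,,
,,,@@,,
,,@@^,,
,,@@,,,
,,,@@,,
t=16: ,,,,,,,
,,,,,,,
,,,@@,,
,,@<,,,
,,@@,,,
,,,@@,,
t=17: ,,,,,,,
,,,,,,,
,,,@@,,
,,@,,,,
,,@v,,,
,,,@@,,
t=18: ,,,,,,,
,,,,,,,
,,,@@,,
,,@,,,,
,,@,>,,
,,,@@,,
t=19: ,,,,,,,
,,,,,,,
,,,@@,,
,,@,,,,
,,@,@,,
,,,@v,,
t=20: ,,,,,,,
,,,,,,,
,,,@@,,
,,@,,,,
,,@,@,,
,,,@,>,
t=21: ,,,,,v,
,,,,,,,
,,,@@,,
,,@,,,,
,,@,@,,
,,,@,@,
t=22: ,,,,<@,
,,,,,,,
,,,@@,,
,,@,,,,
,,@,@,,
,,,@,@,
t=23: ,,,,@@,
,,,,,,,
,,,@@,,
,,@,,,,
,,@,@,,
,,,@^@,
t=24: ,,,,@@,
,,,,,,,
,,,@@,,
,,@,,,,
,,@,@,,
,,,@@>,
t=25: ,,,,@@,
,,,,,,,
,,,@@,,
,,@,,,,
,,@,@^,
,,,@@,,
t=26: ,,,,@@,
,,,,,,,
,,,@@,,
,,@,,,,
,,@,@@>
,,,@@,,
t=27: ,,,,@@,
,,,,,,,
,,,@@,,
,,@,,,,
,,@,@@@
,,,@@,v

1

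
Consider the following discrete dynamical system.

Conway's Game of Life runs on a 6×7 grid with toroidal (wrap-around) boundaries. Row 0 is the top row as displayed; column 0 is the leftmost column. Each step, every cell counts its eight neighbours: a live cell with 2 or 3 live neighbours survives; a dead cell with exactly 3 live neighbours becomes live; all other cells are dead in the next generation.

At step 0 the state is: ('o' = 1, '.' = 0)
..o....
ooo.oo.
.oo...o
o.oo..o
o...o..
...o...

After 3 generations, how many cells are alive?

step 0: ..o....
ooo.oo.
.oo...o
o.oo..o
o...o..
...o...
step 1: ..o.o..
o....oo
....o..
..oo.oo
ooo.o.o
...o...
step 2: ...oooo
...oooo
o..oo..
..o...o
oo..o.o
o...oo.
step 3: o......
o.o....
o.o....
..o.o.o
.o.oo..
.o.....

12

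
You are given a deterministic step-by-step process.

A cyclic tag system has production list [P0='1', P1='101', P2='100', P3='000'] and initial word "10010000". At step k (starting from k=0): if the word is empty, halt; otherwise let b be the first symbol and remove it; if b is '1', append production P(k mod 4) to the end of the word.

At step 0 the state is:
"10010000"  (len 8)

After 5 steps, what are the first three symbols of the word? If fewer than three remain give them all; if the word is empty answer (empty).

000

k=0  "10010000"  (len 8)
k=1  "00100001"  (len 8)
k=2  "0100001"  (len 7)
k=3  "100001"  (len 6)
k=4  "00001000"  (len 8)
k=5  "0001000"  (len 7)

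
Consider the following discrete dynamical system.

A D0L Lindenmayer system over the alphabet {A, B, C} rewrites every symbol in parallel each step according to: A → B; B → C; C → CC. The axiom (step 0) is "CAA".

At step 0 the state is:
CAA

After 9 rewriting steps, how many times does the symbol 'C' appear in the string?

768

t=0: CAA
t=1: CCBB
t=2: CCCCCC
t=3: CCCCCCCCCCCC
t=4: CCCCCCCCCCCCCCCCCCCCCCCC
t=5: CCCCCCCCCCCCCCCCCCCCCCCCCCCCCCCCCCCCCCCCCCCCCCCC
t=6: CCCCCCCCCCCCCCCCCCCCCCCCCCCCCCCCCCCCCCCCCCCCCCCCCCCCCCCCCCCCCCCCCCCCCCCCCCCCCCCCCCCCCCCCCCCCCCCC
t=7: CCCCCCCCCCCCCCCCCCCCCCCCCCCCCCCCCCCCCCCCCCCCCCCCCCCCCCCCCC…CCCCCCCCCCCCCCCCCCCCCCCCCCCCCCCCCCCCCCCCCCCCCCCCCCCCCCCCCC  (len 192)
t=8: CCCCCCCCCCCCCCCCCCCCCCCCCCCCCCCCCCCCCCCCCCCCCCCCCCCCCCCCCC…CCCCCCCCCCCCCCCCCCCCCCCCCCCCCCCCCCCCCCCCCCCCCCCCCCCCCCCCCC  (len 384)
t=9: CCCCCCCCCCCCCCCCCCCCCCCCCCCCCCCCCCCCCCCCCCCCCCCCCCCCCCCCCC…CCCCCCCCCCCCCCCCCCCCCCCCCCCCCCCCCCCCCCCCCCCCCCCCCCCCCCCCCC  (len 768)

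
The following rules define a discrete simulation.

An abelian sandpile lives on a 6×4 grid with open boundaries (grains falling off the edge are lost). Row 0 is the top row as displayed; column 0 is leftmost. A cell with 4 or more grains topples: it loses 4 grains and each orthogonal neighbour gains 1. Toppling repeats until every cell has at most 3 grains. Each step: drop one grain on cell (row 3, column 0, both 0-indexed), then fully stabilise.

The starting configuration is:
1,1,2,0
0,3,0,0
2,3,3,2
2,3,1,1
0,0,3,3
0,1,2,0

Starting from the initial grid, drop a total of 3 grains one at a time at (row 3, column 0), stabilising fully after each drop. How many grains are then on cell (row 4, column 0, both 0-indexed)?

k=0  1,1,2,0
0,3,0,0
2,3,3,2
2,3,1,1
0,0,3,3
0,1,2,0
k=1  1,1,2,0
0,3,0,0
2,3,3,2
3,3,1,1
0,0,3,3
0,1,2,0
k=2  1,2,2,0
2,0,2,0
0,3,0,3
2,1,3,1
1,1,3,3
0,1,2,0
k=3  1,2,2,0
2,0,2,0
0,3,0,3
3,1,3,1
1,1,3,3
0,1,2,0

1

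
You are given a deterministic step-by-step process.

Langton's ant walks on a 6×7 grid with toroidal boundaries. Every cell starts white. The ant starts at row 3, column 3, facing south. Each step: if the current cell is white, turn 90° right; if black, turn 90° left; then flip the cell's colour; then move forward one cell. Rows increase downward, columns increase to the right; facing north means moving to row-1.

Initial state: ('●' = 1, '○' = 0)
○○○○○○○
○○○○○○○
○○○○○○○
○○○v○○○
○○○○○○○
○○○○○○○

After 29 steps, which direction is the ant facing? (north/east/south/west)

[0] ○○○○○○○
○○○○○○○
○○○○○○○
○○○v○○○
○○○○○○○
○○○○○○○
[1] ○○○○○○○
○○○○○○○
○○○○○○○
○○<●○○○
○○○○○○○
○○○○○○○
[2] ○○○○○○○
○○○○○○○
○○^○○○○
○○●●○○○
○○○○○○○
○○○○○○○
[3] ○○○○○○○
○○○○○○○
○○●>○○○
○○●●○○○
○○○○○○○
○○○○○○○
[4] ○○○○○○○
○○○○○○○
○○●●○○○
○○●v○○○
○○○○○○○
○○○○○○○
[5] ○○○○○○○
○○○○○○○
○○●●○○○
○○●○>○○
○○○○○○○
○○○○○○○
[6] ○○○○○○○
○○○○○○○
○○●●○○○
○○●○●○○
○○○○v○○
○○○○○○○
[7] ○○○○○○○
○○○○○○○
○○●●○○○
○○●○●○○
○○○<●○○
○○○○○○○
[8] ○○○○○○○
○○○○○○○
○○●●○○○
○○●^●○○
○○○●●○○
○○○○○○○
[9] ○○○○○○○
○○○○○○○
○○●●○○○
○○●●>○○
○○○●●○○
○○○○○○○
[10] ○○○○○○○
○○○○○○○
○○●●^○○
○○●●○○○
○○○●●○○
○○○○○○○
[11] ○○○○○○○
○○○○○○○
○○●●●>○
○○●●○○○
○○○●●○○
○○○○○○○
[12] ○○○○○○○
○○○○○○○
○○●●●●○
○○●●○v○
○○○●●○○
○○○○○○○
[13] ○○○○○○○
○○○○○○○
○○●●●●○
○○●●<●○
○○○●●○○
○○○○○○○
[14] ○○○○○○○
○○○○○○○
○○●●^●○
○○●●●●○
○○○●●○○
○○○○○○○
[15] ○○○○○○○
○○○○○○○
○○●<○●○
○○●●●●○
○○○●●○○
○○○○○○○
[16] ○○○○○○○
○○○○○○○
○○●○○●○
○○●v●●○
○○○●●○○
○○○○○○○
[17] ○○○○○○○
○○○○○○○
○○●○○●○
○○●○>●○
○○○●●○○
○○○○○○○
[18] ○○○○○○○
○○○○○○○
○○●○^●○
○○●○○●○
○○○●●○○
○○○○○○○
[19] ○○○○○○○
○○○○○○○
○○●○●>○
○○●○○●○
○○○●●○○
○○○○○○○
[20] ○○○○○○○
○○○○○^○
○○●○●○○
○○●○○●○
○○○●●○○
○○○○○○○
[21] ○○○○○○○
○○○○○●>
○○●○●○○
○○●○○●○
○○○●●○○
○○○○○○○
[22] ○○○○○○○
○○○○○●●
○○●○●○v
○○●○○●○
○○○●●○○
○○○○○○○
[23] ○○○○○○○
○○○○○●●
○○●○●<●
○○●○○●○
○○○●●○○
○○○○○○○
[24] ○○○○○○○
○○○○○^●
○○●○●●●
○○●○○●○
○○○●●○○
○○○○○○○
[25] ○○○○○○○
○○○○<○●
○○●○●●●
○○●○○●○
○○○●●○○
○○○○○○○
[26] ○○○○^○○
○○○○●○●
○○●○●●●
○○●○○●○
○○○●●○○
○○○○○○○
[27] ○○○○●>○
○○○○●○●
○○●○●●●
○○●○○●○
○○○●●○○
○○○○○○○
[28] ○○○○●●○
○○○○●v●
○○●○●●●
○○●○○●○
○○○●●○○
○○○○○○○
[29] ○○○○●●○
○○○○<●●
○○●○●●●
○○●○○●○
○○○●●○○
○○○○○○○

west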